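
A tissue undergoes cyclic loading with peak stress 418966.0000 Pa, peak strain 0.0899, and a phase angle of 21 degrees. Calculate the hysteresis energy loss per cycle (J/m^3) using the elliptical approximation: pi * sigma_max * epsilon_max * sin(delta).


E_loss = pi * sigma_max * epsilon_max * sin(delta)
delta = 21 deg = 0.3665 rad
sin(delta) = 0.3584
E_loss = pi * 418966.0000 * 0.0899 * 0.3584
E_loss = 42405.0429


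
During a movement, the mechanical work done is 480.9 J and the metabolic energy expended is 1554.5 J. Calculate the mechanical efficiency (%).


eta = (W_mech / E_meta) * 100
eta = (480.9 / 1554.5) * 100
ratio = 0.3094
eta = 30.9360


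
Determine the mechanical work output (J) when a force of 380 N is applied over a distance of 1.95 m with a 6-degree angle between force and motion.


W = F * d * cos(theta)
theta = 6 deg = 0.1047 rad
cos(theta) = 0.9945
W = 380 * 1.95 * 0.9945
W = 736.9407


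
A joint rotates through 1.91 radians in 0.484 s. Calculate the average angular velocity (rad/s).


omega = delta_theta / delta_t
omega = 1.91 / 0.484
omega = 3.9463


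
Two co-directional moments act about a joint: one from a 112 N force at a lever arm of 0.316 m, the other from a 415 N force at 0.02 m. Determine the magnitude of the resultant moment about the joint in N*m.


M = F1 * d1 + F2 * d2
M = 112 * 0.316 + 415 * 0.02
M = 35.3920 + 8.3000
M = 43.6920


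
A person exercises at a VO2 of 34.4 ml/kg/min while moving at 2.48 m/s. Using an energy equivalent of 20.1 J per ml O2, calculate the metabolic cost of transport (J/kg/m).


Power per kg = VO2 * 20.1 / 60
Power per kg = 34.4 * 20.1 / 60 = 11.5240 W/kg
Cost = power_per_kg / speed
Cost = 11.5240 / 2.48
Cost = 4.6468


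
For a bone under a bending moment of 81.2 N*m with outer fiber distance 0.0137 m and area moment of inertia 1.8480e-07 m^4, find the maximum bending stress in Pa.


sigma = M * c / I
sigma = 81.2 * 0.0137 / 1.8480e-07
M * c = 1.1124
sigma = 6.0197e+06


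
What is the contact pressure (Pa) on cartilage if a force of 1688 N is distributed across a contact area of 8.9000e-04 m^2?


P = F / A
P = 1688 / 8.9000e-04
P = 1.8966e+06


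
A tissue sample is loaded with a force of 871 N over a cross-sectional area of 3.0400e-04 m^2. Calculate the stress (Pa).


stress = F / A
stress = 871 / 3.0400e-04
stress = 2.8651e+06


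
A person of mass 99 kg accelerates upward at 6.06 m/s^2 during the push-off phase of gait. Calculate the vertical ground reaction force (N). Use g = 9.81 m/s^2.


GRF = m * (g + a)
GRF = 99 * (9.81 + 6.06)
GRF = 99 * 15.8700
GRF = 1571.1300


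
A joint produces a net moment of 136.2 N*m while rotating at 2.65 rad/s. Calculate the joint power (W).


P = M * omega
P = 136.2 * 2.65
P = 360.9300


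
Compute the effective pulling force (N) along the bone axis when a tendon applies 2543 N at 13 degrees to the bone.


F_eff = F_tendon * cos(theta)
theta = 13 deg = 0.2269 rad
cos(theta) = 0.9744
F_eff = 2543 * 0.9744
F_eff = 2477.8231


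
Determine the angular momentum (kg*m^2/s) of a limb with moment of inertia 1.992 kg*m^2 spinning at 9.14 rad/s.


L = I * omega
L = 1.992 * 9.14
L = 18.2069


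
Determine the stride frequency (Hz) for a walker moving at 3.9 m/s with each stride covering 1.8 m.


f = v / stride_length
f = 3.9 / 1.8
f = 2.1667


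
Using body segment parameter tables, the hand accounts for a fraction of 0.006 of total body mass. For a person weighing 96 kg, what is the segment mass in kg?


m_segment = body_mass * fraction
m_segment = 96 * 0.006
m_segment = 0.5760


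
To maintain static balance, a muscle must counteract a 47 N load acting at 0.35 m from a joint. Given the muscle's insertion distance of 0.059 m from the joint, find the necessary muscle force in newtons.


F_muscle = W * d_load / d_muscle
F_muscle = 47 * 0.35 / 0.059
Numerator = 16.4500
F_muscle = 278.8136


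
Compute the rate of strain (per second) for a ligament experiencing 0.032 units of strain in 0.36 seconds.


strain_rate = delta_strain / delta_t
strain_rate = 0.032 / 0.36
strain_rate = 0.0889


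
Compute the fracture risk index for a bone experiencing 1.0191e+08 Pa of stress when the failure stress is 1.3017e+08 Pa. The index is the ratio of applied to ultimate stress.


FRI = applied / ultimate
FRI = 1.0191e+08 / 1.3017e+08
FRI = 0.7829


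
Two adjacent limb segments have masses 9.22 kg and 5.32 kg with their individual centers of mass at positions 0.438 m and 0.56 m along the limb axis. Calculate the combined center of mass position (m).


COM = (m1*x1 + m2*x2) / (m1 + m2)
COM = (9.22*0.438 + 5.32*0.56) / (9.22 + 5.32)
Numerator = 7.0176
Denominator = 14.5400
COM = 0.4826


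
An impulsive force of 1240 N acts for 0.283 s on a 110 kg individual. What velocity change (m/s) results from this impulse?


J = F * dt = 1240 * 0.283 = 350.9200 N*s
delta_v = J / m
delta_v = 350.9200 / 110
delta_v = 3.1902


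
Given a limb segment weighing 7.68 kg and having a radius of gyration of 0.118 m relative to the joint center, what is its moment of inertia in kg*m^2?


I = m * k^2
I = 7.68 * 0.118^2
k^2 = 0.0139
I = 0.1069


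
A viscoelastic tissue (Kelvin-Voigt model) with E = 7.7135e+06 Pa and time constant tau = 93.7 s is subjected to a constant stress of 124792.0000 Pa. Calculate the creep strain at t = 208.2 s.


epsilon(t) = (sigma/E) * (1 - exp(-t/tau))
sigma/E = 124792.0000 / 7.7135e+06 = 0.0162
exp(-t/tau) = exp(-208.2 / 93.7) = 0.1084
epsilon = 0.0162 * (1 - 0.1084)
epsilon = 0.0144


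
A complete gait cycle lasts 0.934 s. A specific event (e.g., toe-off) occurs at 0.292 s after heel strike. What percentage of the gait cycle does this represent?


pct = (event_time / cycle_time) * 100
pct = (0.292 / 0.934) * 100
ratio = 0.3126
pct = 31.2634


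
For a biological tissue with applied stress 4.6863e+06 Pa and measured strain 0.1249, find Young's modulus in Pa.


E = stress / strain
E = 4.6863e+06 / 0.1249
E = 3.7520e+07


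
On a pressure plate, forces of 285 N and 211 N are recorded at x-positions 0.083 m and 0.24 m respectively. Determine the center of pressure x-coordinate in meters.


COP_x = (F1*x1 + F2*x2) / (F1 + F2)
COP_x = (285*0.083 + 211*0.24) / (285 + 211)
Numerator = 74.2950
Denominator = 496
COP_x = 0.1498


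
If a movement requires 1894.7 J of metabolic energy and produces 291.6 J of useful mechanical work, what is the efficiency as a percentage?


eta = (W_mech / E_meta) * 100
eta = (291.6 / 1894.7) * 100
ratio = 0.1539
eta = 15.3903


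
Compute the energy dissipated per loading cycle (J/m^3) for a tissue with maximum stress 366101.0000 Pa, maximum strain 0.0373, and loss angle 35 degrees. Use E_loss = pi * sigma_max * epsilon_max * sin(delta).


E_loss = pi * sigma_max * epsilon_max * sin(delta)
delta = 35 deg = 0.6109 rad
sin(delta) = 0.5736
E_loss = pi * 366101.0000 * 0.0373 * 0.5736
E_loss = 24606.5610


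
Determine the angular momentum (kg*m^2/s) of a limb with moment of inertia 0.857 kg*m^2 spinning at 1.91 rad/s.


L = I * omega
L = 0.857 * 1.91
L = 1.6369


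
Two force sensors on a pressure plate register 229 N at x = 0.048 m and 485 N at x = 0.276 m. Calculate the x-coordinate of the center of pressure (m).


COP_x = (F1*x1 + F2*x2) / (F1 + F2)
COP_x = (229*0.048 + 485*0.276) / (229 + 485)
Numerator = 144.8520
Denominator = 714
COP_x = 0.2029


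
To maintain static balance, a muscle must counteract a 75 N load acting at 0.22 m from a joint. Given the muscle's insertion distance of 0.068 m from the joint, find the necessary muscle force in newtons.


F_muscle = W * d_load / d_muscle
F_muscle = 75 * 0.22 / 0.068
Numerator = 16.5000
F_muscle = 242.6471


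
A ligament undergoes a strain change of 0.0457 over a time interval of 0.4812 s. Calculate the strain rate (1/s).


strain_rate = delta_strain / delta_t
strain_rate = 0.0457 / 0.4812
strain_rate = 0.0950


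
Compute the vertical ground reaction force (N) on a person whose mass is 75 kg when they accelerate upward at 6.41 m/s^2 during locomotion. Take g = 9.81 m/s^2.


GRF = m * (g + a)
GRF = 75 * (9.81 + 6.41)
GRF = 75 * 16.2200
GRF = 1216.5000


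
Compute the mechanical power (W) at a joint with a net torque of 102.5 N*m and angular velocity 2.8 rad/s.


P = M * omega
P = 102.5 * 2.8
P = 287.0000


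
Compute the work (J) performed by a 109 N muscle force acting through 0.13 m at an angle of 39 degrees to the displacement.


W = F * d * cos(theta)
theta = 39 deg = 0.6807 rad
cos(theta) = 0.7771
W = 109 * 0.13 * 0.7771
W = 11.0122


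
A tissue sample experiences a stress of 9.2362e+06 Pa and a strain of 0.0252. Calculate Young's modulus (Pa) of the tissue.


E = stress / strain
E = 9.2362e+06 / 0.0252
E = 3.6652e+08


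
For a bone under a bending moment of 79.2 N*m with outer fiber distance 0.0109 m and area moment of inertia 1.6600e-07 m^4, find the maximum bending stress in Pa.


sigma = M * c / I
sigma = 79.2 * 0.0109 / 1.6600e-07
M * c = 0.8633
sigma = 5.2005e+06


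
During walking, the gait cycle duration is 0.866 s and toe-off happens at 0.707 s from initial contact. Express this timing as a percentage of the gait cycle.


pct = (event_time / cycle_time) * 100
pct = (0.707 / 0.866) * 100
ratio = 0.8164
pct = 81.6397


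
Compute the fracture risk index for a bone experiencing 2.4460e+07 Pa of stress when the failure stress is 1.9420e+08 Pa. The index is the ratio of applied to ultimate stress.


FRI = applied / ultimate
FRI = 2.4460e+07 / 1.9420e+08
FRI = 0.1260


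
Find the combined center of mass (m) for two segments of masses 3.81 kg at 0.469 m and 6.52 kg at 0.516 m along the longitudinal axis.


COM = (m1*x1 + m2*x2) / (m1 + m2)
COM = (3.81*0.469 + 6.52*0.516) / (3.81 + 6.52)
Numerator = 5.1512
Denominator = 10.3300
COM = 0.4987


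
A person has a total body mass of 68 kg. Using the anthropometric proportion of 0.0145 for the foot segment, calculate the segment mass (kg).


m_segment = body_mass * fraction
m_segment = 68 * 0.0145
m_segment = 0.9860


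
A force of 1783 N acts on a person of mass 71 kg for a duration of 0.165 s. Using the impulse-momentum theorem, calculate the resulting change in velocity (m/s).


J = F * dt = 1783 * 0.165 = 294.1950 N*s
delta_v = J / m
delta_v = 294.1950 / 71
delta_v = 4.1436


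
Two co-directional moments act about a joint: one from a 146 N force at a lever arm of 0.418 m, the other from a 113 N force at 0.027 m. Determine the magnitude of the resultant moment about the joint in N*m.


M = F1 * d1 + F2 * d2
M = 146 * 0.418 + 113 * 0.027
M = 61.0280 + 3.0510
M = 64.0790


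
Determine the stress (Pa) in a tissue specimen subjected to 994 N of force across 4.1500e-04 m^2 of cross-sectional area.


stress = F / A
stress = 994 / 4.1500e-04
stress = 2.3952e+06


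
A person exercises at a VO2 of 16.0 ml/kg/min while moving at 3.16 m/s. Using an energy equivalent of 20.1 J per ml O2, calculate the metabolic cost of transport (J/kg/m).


Power per kg = VO2 * 20.1 / 60
Power per kg = 16.0 * 20.1 / 60 = 5.3600 W/kg
Cost = power_per_kg / speed
Cost = 5.3600 / 3.16
Cost = 1.6962


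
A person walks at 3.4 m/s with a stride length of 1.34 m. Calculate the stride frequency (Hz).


f = v / stride_length
f = 3.4 / 1.34
f = 2.5373


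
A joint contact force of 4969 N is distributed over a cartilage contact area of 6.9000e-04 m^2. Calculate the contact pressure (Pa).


P = F / A
P = 4969 / 6.9000e-04
P = 7.2014e+06


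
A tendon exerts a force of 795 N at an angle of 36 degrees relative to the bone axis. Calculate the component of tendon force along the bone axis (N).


F_eff = F_tendon * cos(theta)
theta = 36 deg = 0.6283 rad
cos(theta) = 0.8090
F_eff = 795 * 0.8090
F_eff = 643.1685


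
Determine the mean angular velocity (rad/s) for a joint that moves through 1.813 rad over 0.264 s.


omega = delta_theta / delta_t
omega = 1.813 / 0.264
omega = 6.8674


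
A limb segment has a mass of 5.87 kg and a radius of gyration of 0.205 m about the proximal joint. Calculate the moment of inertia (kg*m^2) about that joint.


I = m * k^2
I = 5.87 * 0.205^2
k^2 = 0.0420
I = 0.2467


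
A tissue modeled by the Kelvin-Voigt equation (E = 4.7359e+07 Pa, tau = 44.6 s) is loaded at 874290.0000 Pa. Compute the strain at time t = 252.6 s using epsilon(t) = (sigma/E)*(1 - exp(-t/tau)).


epsilon(t) = (sigma/E) * (1 - exp(-t/tau))
sigma/E = 874290.0000 / 4.7359e+07 = 0.0185
exp(-t/tau) = exp(-252.6 / 44.6) = 0.0035
epsilon = 0.0185 * (1 - 0.0035)
epsilon = 0.0184


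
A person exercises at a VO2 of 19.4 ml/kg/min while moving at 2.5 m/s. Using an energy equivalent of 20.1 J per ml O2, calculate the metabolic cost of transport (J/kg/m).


Power per kg = VO2 * 20.1 / 60
Power per kg = 19.4 * 20.1 / 60 = 6.4990 W/kg
Cost = power_per_kg / speed
Cost = 6.4990 / 2.5
Cost = 2.5996


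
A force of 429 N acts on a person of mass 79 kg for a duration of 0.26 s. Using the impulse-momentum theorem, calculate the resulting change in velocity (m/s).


J = F * dt = 429 * 0.26 = 111.5400 N*s
delta_v = J / m
delta_v = 111.5400 / 79
delta_v = 1.4119


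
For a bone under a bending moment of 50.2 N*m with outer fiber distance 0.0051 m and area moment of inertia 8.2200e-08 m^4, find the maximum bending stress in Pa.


sigma = M * c / I
sigma = 50.2 * 0.0051 / 8.2200e-08
M * c = 0.2560
sigma = 3.1146e+06


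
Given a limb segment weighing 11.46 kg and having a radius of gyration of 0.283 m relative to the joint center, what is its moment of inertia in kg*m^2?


I = m * k^2
I = 11.46 * 0.283^2
k^2 = 0.0801
I = 0.9178


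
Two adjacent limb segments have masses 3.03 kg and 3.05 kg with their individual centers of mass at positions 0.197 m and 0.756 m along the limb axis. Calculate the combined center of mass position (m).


COM = (m1*x1 + m2*x2) / (m1 + m2)
COM = (3.03*0.197 + 3.05*0.756) / (3.03 + 3.05)
Numerator = 2.9027
Denominator = 6.0800
COM = 0.4774


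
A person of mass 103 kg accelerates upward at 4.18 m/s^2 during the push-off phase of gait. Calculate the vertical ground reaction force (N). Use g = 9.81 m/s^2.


GRF = m * (g + a)
GRF = 103 * (9.81 + 4.18)
GRF = 103 * 13.9900
GRF = 1440.9700


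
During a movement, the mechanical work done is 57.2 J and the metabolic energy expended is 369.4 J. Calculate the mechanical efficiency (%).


eta = (W_mech / E_meta) * 100
eta = (57.2 / 369.4) * 100
ratio = 0.1548
eta = 15.4846


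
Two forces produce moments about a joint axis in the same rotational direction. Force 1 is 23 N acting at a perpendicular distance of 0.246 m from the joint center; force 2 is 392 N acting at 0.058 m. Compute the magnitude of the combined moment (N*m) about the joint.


M = F1 * d1 + F2 * d2
M = 23 * 0.246 + 392 * 0.058
M = 5.6580 + 22.7360
M = 28.3940


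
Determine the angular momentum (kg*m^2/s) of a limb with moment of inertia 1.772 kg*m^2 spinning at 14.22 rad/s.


L = I * omega
L = 1.772 * 14.22
L = 25.1978


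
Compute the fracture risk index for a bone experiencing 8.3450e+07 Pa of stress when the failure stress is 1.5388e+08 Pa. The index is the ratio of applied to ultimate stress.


FRI = applied / ultimate
FRI = 8.3450e+07 / 1.5388e+08
FRI = 0.5423


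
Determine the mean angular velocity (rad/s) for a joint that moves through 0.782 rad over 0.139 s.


omega = delta_theta / delta_t
omega = 0.782 / 0.139
omega = 5.6259


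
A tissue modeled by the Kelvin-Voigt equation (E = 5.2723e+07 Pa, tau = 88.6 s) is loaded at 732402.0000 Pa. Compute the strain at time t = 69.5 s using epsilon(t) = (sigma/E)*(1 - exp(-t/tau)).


epsilon(t) = (sigma/E) * (1 - exp(-t/tau))
sigma/E = 732402.0000 / 5.2723e+07 = 0.0139
exp(-t/tau) = exp(-69.5 / 88.6) = 0.4564
epsilon = 0.0139 * (1 - 0.4564)
epsilon = 0.0076


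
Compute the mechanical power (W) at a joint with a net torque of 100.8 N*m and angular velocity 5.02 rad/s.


P = M * omega
P = 100.8 * 5.02
P = 506.0160


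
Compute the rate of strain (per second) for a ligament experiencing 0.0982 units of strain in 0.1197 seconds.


strain_rate = delta_strain / delta_t
strain_rate = 0.0982 / 0.1197
strain_rate = 0.8204


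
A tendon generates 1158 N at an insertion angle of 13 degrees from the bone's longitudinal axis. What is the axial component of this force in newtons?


F_eff = F_tendon * cos(theta)
theta = 13 deg = 0.2269 rad
cos(theta) = 0.9744
F_eff = 1158 * 0.9744
F_eff = 1128.3205


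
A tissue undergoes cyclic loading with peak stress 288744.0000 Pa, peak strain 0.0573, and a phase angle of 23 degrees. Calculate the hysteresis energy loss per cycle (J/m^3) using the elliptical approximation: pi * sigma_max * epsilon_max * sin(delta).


E_loss = pi * sigma_max * epsilon_max * sin(delta)
delta = 23 deg = 0.4014 rad
sin(delta) = 0.3907
E_loss = pi * 288744.0000 * 0.0573 * 0.3907
E_loss = 20309.3243


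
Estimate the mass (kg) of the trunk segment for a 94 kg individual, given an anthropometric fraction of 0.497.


m_segment = body_mass * fraction
m_segment = 94 * 0.497
m_segment = 46.7180


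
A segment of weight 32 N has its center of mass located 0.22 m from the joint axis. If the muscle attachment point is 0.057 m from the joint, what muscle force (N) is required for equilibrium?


F_muscle = W * d_load / d_muscle
F_muscle = 32 * 0.22 / 0.057
Numerator = 7.0400
F_muscle = 123.5088


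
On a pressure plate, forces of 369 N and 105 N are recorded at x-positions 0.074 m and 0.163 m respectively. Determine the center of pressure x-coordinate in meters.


COP_x = (F1*x1 + F2*x2) / (F1 + F2)
COP_x = (369*0.074 + 105*0.163) / (369 + 105)
Numerator = 44.4210
Denominator = 474
COP_x = 0.0937


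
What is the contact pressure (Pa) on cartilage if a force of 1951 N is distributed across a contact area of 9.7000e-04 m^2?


P = F / A
P = 1951 / 9.7000e-04
P = 2.0113e+06


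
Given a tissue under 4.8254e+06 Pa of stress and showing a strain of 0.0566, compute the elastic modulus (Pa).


E = stress / strain
E = 4.8254e+06 / 0.0566
E = 8.5254e+07


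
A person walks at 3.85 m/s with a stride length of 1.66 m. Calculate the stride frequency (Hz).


f = v / stride_length
f = 3.85 / 1.66
f = 2.3193


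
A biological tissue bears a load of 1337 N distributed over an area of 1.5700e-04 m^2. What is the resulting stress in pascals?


stress = F / A
stress = 1337 / 1.5700e-04
stress = 8.5159e+06


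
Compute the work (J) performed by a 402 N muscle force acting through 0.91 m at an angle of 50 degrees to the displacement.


W = F * d * cos(theta)
theta = 50 deg = 0.8727 rad
cos(theta) = 0.6428
W = 402 * 0.91 * 0.6428
W = 235.1446


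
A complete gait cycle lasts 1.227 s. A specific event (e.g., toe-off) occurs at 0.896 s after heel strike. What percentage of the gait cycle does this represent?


pct = (event_time / cycle_time) * 100
pct = (0.896 / 1.227) * 100
ratio = 0.7302
pct = 73.0236


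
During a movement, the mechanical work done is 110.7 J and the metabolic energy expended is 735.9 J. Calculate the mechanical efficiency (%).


eta = (W_mech / E_meta) * 100
eta = (110.7 / 735.9) * 100
ratio = 0.1504
eta = 15.0428


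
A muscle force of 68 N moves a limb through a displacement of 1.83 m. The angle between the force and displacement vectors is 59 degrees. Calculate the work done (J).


W = F * d * cos(theta)
theta = 59 deg = 1.0297 rad
cos(theta) = 0.5150
W = 68 * 1.83 * 0.5150
W = 64.0913


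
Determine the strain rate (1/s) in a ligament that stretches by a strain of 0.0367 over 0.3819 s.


strain_rate = delta_strain / delta_t
strain_rate = 0.0367 / 0.3819
strain_rate = 0.0961


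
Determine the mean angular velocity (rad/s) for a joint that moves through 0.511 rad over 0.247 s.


omega = delta_theta / delta_t
omega = 0.511 / 0.247
omega = 2.0688


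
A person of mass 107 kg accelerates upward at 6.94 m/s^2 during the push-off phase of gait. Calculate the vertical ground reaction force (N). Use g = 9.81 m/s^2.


GRF = m * (g + a)
GRF = 107 * (9.81 + 6.94)
GRF = 107 * 16.7500
GRF = 1792.2500


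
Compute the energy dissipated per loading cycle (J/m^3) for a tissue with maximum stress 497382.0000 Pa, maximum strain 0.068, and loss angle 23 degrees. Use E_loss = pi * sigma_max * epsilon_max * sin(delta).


E_loss = pi * sigma_max * epsilon_max * sin(delta)
delta = 23 deg = 0.4014 rad
sin(delta) = 0.3907
E_loss = pi * 497382.0000 * 0.068 * 0.3907
E_loss = 41517.0858


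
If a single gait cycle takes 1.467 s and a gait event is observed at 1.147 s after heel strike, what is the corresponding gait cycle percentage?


pct = (event_time / cycle_time) * 100
pct = (1.147 / 1.467) * 100
ratio = 0.7819
pct = 78.1868


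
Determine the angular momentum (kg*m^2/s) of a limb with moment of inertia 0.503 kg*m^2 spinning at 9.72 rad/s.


L = I * omega
L = 0.503 * 9.72
L = 4.8892


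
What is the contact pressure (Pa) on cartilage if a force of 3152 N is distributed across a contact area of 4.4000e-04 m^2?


P = F / A
P = 3152 / 4.4000e-04
P = 7.1636e+06


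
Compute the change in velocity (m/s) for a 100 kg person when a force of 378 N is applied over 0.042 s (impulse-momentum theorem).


J = F * dt = 378 * 0.042 = 15.8760 N*s
delta_v = J / m
delta_v = 15.8760 / 100
delta_v = 0.1588


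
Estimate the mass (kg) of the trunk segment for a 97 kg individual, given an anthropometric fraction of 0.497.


m_segment = body_mass * fraction
m_segment = 97 * 0.497
m_segment = 48.2090


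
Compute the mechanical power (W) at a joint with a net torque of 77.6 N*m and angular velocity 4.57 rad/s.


P = M * omega
P = 77.6 * 4.57
P = 354.6320


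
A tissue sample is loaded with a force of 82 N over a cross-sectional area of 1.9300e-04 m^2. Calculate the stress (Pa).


stress = F / A
stress = 82 / 1.9300e-04
stress = 424870.4663


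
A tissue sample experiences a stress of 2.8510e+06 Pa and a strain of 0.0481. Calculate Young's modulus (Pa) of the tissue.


E = stress / strain
E = 2.8510e+06 / 0.0481
E = 5.9272e+07


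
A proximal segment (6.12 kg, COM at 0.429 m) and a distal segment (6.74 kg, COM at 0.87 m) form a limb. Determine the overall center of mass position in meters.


COM = (m1*x1 + m2*x2) / (m1 + m2)
COM = (6.12*0.429 + 6.74*0.87) / (6.12 + 6.74)
Numerator = 8.4893
Denominator = 12.8600
COM = 0.6601


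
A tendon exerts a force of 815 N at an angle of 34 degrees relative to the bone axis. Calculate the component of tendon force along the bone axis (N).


F_eff = F_tendon * cos(theta)
theta = 34 deg = 0.5934 rad
cos(theta) = 0.8290
F_eff = 815 * 0.8290
F_eff = 675.6656


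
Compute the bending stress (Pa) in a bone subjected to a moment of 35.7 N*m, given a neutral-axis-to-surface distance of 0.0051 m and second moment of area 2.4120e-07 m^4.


sigma = M * c / I
sigma = 35.7 * 0.0051 / 2.4120e-07
M * c = 0.1821
sigma = 754850.7463


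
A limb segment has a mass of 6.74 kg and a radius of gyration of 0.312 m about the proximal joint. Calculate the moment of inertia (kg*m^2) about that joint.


I = m * k^2
I = 6.74 * 0.312^2
k^2 = 0.0973
I = 0.6561


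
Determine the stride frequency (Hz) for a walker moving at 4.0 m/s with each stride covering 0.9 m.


f = v / stride_length
f = 4.0 / 0.9
f = 4.4444


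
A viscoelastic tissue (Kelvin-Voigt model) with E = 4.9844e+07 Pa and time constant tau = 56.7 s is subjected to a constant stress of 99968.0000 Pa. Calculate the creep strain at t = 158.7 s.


epsilon(t) = (sigma/E) * (1 - exp(-t/tau))
sigma/E = 99968.0000 / 4.9844e+07 = 0.0020
exp(-t/tau) = exp(-158.7 / 56.7) = 0.0609
epsilon = 0.0020 * (1 - 0.0609)
epsilon = 0.0019


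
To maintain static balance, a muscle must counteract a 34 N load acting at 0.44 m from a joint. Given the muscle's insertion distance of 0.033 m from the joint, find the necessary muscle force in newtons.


F_muscle = W * d_load / d_muscle
F_muscle = 34 * 0.44 / 0.033
Numerator = 14.9600
F_muscle = 453.3333


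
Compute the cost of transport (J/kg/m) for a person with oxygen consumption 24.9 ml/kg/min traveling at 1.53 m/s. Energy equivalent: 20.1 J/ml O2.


Power per kg = VO2 * 20.1 / 60
Power per kg = 24.9 * 20.1 / 60 = 8.3415 W/kg
Cost = power_per_kg / speed
Cost = 8.3415 / 1.53
Cost = 5.4520


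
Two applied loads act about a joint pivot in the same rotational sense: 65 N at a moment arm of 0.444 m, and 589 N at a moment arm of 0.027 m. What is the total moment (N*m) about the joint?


M = F1 * d1 + F2 * d2
M = 65 * 0.444 + 589 * 0.027
M = 28.8600 + 15.9030
M = 44.7630


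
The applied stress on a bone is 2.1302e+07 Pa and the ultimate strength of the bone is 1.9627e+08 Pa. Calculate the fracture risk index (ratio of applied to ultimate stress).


FRI = applied / ultimate
FRI = 2.1302e+07 / 1.9627e+08
FRI = 0.1085


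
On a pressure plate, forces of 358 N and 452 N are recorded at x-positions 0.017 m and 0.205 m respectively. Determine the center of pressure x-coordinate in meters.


COP_x = (F1*x1 + F2*x2) / (F1 + F2)
COP_x = (358*0.017 + 452*0.205) / (358 + 452)
Numerator = 98.7460
Denominator = 810
COP_x = 0.1219


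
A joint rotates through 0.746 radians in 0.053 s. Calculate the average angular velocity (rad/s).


omega = delta_theta / delta_t
omega = 0.746 / 0.053
omega = 14.0755


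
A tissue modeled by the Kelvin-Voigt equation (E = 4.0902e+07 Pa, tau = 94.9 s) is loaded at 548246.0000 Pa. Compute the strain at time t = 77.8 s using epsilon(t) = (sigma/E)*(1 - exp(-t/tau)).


epsilon(t) = (sigma/E) * (1 - exp(-t/tau))
sigma/E = 548246.0000 / 4.0902e+07 = 0.0134
exp(-t/tau) = exp(-77.8 / 94.9) = 0.4405
epsilon = 0.0134 * (1 - 0.4405)
epsilon = 0.0075


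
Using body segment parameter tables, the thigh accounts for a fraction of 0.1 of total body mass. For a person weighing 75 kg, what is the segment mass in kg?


m_segment = body_mass * fraction
m_segment = 75 * 0.1
m_segment = 7.5000


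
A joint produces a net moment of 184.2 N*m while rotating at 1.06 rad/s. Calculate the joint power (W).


P = M * omega
P = 184.2 * 1.06
P = 195.2520


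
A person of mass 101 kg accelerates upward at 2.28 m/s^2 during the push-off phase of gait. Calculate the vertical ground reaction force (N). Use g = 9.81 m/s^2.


GRF = m * (g + a)
GRF = 101 * (9.81 + 2.28)
GRF = 101 * 12.0900
GRF = 1221.0900


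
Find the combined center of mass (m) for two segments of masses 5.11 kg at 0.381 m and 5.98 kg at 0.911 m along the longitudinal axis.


COM = (m1*x1 + m2*x2) / (m1 + m2)
COM = (5.11*0.381 + 5.98*0.911) / (5.11 + 5.98)
Numerator = 7.3947
Denominator = 11.0900
COM = 0.6668


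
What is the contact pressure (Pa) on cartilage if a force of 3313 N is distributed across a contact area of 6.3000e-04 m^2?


P = F / A
P = 3313 / 6.3000e-04
P = 5.2587e+06


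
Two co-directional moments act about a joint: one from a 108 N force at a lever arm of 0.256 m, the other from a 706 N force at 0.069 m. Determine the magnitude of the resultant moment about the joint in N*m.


M = F1 * d1 + F2 * d2
M = 108 * 0.256 + 706 * 0.069
M = 27.6480 + 48.7140
M = 76.3620


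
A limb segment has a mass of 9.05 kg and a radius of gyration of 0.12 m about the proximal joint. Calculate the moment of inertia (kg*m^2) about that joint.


I = m * k^2
I = 9.05 * 0.12^2
k^2 = 0.0144
I = 0.1303


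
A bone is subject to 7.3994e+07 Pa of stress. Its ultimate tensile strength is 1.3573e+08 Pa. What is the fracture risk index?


FRI = applied / ultimate
FRI = 7.3994e+07 / 1.3573e+08
FRI = 0.5452


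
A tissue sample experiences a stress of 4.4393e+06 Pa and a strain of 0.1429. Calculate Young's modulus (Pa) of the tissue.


E = stress / strain
E = 4.4393e+06 / 0.1429
E = 3.1066e+07


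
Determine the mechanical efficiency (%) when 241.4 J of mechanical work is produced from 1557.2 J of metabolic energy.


eta = (W_mech / E_meta) * 100
eta = (241.4 / 1557.2) * 100
ratio = 0.1550
eta = 15.5022


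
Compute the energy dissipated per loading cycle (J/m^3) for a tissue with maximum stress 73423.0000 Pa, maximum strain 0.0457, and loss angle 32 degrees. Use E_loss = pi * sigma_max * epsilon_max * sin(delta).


E_loss = pi * sigma_max * epsilon_max * sin(delta)
delta = 32 deg = 0.5585 rad
sin(delta) = 0.5299
E_loss = pi * 73423.0000 * 0.0457 * 0.5299
E_loss = 5586.0897


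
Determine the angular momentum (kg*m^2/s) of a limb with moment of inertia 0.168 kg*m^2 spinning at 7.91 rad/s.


L = I * omega
L = 0.168 * 7.91
L = 1.3289


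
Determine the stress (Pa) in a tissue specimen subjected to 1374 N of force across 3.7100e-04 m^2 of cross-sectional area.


stress = F / A
stress = 1374 / 3.7100e-04
stress = 3.7035e+06


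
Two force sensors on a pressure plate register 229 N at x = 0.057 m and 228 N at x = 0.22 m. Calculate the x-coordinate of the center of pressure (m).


COP_x = (F1*x1 + F2*x2) / (F1 + F2)
COP_x = (229*0.057 + 228*0.22) / (229 + 228)
Numerator = 63.2130
Denominator = 457
COP_x = 0.1383


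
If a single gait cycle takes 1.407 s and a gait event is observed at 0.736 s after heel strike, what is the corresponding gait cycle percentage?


pct = (event_time / cycle_time) * 100
pct = (0.736 / 1.407) * 100
ratio = 0.5231
pct = 52.3099


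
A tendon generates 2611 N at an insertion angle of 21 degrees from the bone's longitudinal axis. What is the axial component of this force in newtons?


F_eff = F_tendon * cos(theta)
theta = 21 deg = 0.3665 rad
cos(theta) = 0.9336
F_eff = 2611 * 0.9336
F_eff = 2437.5785


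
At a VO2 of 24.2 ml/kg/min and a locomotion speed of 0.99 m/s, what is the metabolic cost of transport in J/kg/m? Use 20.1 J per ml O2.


Power per kg = VO2 * 20.1 / 60
Power per kg = 24.2 * 20.1 / 60 = 8.1070 W/kg
Cost = power_per_kg / speed
Cost = 8.1070 / 0.99
Cost = 8.1889


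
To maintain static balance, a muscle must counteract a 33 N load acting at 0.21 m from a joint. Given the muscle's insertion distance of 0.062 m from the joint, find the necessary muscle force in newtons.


F_muscle = W * d_load / d_muscle
F_muscle = 33 * 0.21 / 0.062
Numerator = 6.9300
F_muscle = 111.7742


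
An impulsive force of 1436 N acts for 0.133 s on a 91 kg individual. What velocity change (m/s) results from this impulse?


J = F * dt = 1436 * 0.133 = 190.9880 N*s
delta_v = J / m
delta_v = 190.9880 / 91
delta_v = 2.0988


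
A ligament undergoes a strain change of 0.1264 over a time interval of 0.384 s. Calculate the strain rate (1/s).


strain_rate = delta_strain / delta_t
strain_rate = 0.1264 / 0.384
strain_rate = 0.3292


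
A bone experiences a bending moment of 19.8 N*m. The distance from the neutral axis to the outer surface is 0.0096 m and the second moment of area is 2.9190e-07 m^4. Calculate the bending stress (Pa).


sigma = M * c / I
sigma = 19.8 * 0.0096 / 2.9190e-07
M * c = 0.1901
sigma = 651181.9116


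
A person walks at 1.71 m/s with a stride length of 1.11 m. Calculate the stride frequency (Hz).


f = v / stride_length
f = 1.71 / 1.11
f = 1.5405


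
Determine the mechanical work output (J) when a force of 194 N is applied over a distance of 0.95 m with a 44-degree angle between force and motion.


W = F * d * cos(theta)
theta = 44 deg = 0.7679 rad
cos(theta) = 0.7193
W = 194 * 0.95 * 0.7193
W = 132.5743


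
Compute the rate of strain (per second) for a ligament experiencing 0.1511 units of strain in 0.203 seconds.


strain_rate = delta_strain / delta_t
strain_rate = 0.1511 / 0.203
strain_rate = 0.7443


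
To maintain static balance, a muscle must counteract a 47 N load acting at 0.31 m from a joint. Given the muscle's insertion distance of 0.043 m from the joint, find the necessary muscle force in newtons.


F_muscle = W * d_load / d_muscle
F_muscle = 47 * 0.31 / 0.043
Numerator = 14.5700
F_muscle = 338.8372


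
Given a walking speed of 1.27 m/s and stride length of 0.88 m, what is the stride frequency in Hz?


f = v / stride_length
f = 1.27 / 0.88
f = 1.4432


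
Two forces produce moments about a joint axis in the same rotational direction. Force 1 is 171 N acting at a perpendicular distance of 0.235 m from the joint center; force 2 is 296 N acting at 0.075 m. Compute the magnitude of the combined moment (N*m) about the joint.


M = F1 * d1 + F2 * d2
M = 171 * 0.235 + 296 * 0.075
M = 40.1850 + 22.2000
M = 62.3850


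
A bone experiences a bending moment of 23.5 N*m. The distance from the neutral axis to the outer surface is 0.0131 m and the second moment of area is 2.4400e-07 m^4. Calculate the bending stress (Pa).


sigma = M * c / I
sigma = 23.5 * 0.0131 / 2.4400e-07
M * c = 0.3079
sigma = 1.2617e+06


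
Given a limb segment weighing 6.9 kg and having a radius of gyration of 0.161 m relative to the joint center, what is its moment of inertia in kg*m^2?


I = m * k^2
I = 6.9 * 0.161^2
k^2 = 0.0259
I = 0.1789


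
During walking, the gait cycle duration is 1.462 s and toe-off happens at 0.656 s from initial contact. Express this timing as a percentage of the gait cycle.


pct = (event_time / cycle_time) * 100
pct = (0.656 / 1.462) * 100
ratio = 0.4487
pct = 44.8700


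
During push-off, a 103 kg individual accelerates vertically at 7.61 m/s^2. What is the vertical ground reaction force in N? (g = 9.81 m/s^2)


GRF = m * (g + a)
GRF = 103 * (9.81 + 7.61)
GRF = 103 * 17.4200
GRF = 1794.2600


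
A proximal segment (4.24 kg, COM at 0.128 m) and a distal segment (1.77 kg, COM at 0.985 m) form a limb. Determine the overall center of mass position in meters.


COM = (m1*x1 + m2*x2) / (m1 + m2)
COM = (4.24*0.128 + 1.77*0.985) / (4.24 + 1.77)
Numerator = 2.2862
Denominator = 6.0100
COM = 0.3804


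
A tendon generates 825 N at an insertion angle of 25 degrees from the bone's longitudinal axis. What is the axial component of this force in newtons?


F_eff = F_tendon * cos(theta)
theta = 25 deg = 0.4363 rad
cos(theta) = 0.9063
F_eff = 825 * 0.9063
F_eff = 747.7039


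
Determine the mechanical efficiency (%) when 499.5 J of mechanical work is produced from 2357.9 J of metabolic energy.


eta = (W_mech / E_meta) * 100
eta = (499.5 / 2357.9) * 100
ratio = 0.2118
eta = 21.1841


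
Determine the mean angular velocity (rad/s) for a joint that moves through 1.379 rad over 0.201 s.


omega = delta_theta / delta_t
omega = 1.379 / 0.201
omega = 6.8607


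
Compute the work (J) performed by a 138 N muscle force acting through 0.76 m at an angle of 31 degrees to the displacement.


W = F * d * cos(theta)
theta = 31 deg = 0.5411 rad
cos(theta) = 0.8572
W = 138 * 0.76 * 0.8572
W = 89.8997


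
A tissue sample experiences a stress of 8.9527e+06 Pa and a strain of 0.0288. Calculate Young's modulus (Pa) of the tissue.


E = stress / strain
E = 8.9527e+06 / 0.0288
E = 3.1086e+08


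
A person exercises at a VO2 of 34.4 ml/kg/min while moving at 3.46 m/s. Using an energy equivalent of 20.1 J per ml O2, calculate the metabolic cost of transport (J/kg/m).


Power per kg = VO2 * 20.1 / 60
Power per kg = 34.4 * 20.1 / 60 = 11.5240 W/kg
Cost = power_per_kg / speed
Cost = 11.5240 / 3.46
Cost = 3.3306


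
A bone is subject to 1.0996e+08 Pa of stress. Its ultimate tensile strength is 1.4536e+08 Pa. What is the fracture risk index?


FRI = applied / ultimate
FRI = 1.0996e+08 / 1.4536e+08
FRI = 0.7565


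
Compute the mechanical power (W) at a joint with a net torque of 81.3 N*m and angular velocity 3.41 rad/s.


P = M * omega
P = 81.3 * 3.41
P = 277.2330


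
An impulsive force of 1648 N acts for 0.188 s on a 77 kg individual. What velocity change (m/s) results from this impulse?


J = F * dt = 1648 * 0.188 = 309.8240 N*s
delta_v = J / m
delta_v = 309.8240 / 77
delta_v = 4.0237


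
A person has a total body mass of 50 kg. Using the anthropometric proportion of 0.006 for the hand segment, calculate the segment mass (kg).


m_segment = body_mass * fraction
m_segment = 50 * 0.006
m_segment = 0.3000


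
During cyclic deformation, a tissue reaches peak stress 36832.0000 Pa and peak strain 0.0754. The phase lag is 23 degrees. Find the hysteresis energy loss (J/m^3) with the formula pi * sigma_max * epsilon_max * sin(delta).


E_loss = pi * sigma_max * epsilon_max * sin(delta)
delta = 23 deg = 0.4014 rad
sin(delta) = 0.3907
E_loss = pi * 36832.0000 * 0.0754 * 0.3907
E_loss = 3408.9806


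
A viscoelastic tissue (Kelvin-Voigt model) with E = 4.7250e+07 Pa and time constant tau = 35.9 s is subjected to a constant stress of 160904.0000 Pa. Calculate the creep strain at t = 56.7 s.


epsilon(t) = (sigma/E) * (1 - exp(-t/tau))
sigma/E = 160904.0000 / 4.7250e+07 = 0.0034
exp(-t/tau) = exp(-56.7 / 35.9) = 0.2061
epsilon = 0.0034 * (1 - 0.2061)
epsilon = 0.0027


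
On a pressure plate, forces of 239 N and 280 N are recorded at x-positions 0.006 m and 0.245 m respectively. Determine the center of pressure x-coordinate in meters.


COP_x = (F1*x1 + F2*x2) / (F1 + F2)
COP_x = (239*0.006 + 280*0.245) / (239 + 280)
Numerator = 70.0340
Denominator = 519
COP_x = 0.1349


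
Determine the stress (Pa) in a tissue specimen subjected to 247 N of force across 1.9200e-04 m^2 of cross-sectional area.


stress = F / A
stress = 247 / 1.9200e-04
stress = 1.2865e+06


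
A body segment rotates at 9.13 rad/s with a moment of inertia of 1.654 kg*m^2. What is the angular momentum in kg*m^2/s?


L = I * omega
L = 1.654 * 9.13
L = 15.1010


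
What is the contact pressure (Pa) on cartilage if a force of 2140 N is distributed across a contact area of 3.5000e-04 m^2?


P = F / A
P = 2140 / 3.5000e-04
P = 6.1143e+06


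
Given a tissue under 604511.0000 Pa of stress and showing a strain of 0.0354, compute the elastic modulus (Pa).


E = stress / strain
E = 604511.0000 / 0.0354
E = 1.7077e+07


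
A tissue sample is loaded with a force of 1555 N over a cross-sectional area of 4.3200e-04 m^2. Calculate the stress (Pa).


stress = F / A
stress = 1555 / 4.3200e-04
stress = 3.5995e+06


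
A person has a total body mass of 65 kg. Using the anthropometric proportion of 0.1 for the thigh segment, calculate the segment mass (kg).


m_segment = body_mass * fraction
m_segment = 65 * 0.1
m_segment = 6.5000


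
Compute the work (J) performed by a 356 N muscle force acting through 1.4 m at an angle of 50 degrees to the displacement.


W = F * d * cos(theta)
theta = 50 deg = 0.8727 rad
cos(theta) = 0.6428
W = 356 * 1.4 * 0.6428
W = 320.3653


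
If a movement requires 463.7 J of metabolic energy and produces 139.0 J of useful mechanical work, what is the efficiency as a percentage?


eta = (W_mech / E_meta) * 100
eta = (139.0 / 463.7) * 100
ratio = 0.2998
eta = 29.9763


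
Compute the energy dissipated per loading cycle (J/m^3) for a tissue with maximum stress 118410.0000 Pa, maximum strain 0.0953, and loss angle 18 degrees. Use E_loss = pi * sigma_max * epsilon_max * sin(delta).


E_loss = pi * sigma_max * epsilon_max * sin(delta)
delta = 18 deg = 0.3142 rad
sin(delta) = 0.3090
E_loss = pi * 118410.0000 * 0.0953 * 0.3090
E_loss = 10955.0287


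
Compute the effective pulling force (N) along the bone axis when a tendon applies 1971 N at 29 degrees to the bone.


F_eff = F_tendon * cos(theta)
theta = 29 deg = 0.5061 rad
cos(theta) = 0.8746
F_eff = 1971 * 0.8746
F_eff = 1723.8754


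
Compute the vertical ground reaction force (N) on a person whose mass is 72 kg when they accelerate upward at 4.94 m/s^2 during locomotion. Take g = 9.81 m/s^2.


GRF = m * (g + a)
GRF = 72 * (9.81 + 4.94)
GRF = 72 * 14.7500
GRF = 1062.0000
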